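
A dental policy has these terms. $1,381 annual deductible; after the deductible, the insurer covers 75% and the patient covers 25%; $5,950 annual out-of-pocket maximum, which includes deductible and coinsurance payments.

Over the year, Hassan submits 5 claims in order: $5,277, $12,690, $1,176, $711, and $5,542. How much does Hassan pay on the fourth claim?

Claim 1 ($5,277): deductible takes $1,381, $3,896 remains; coinsurance $3,896 × 25% = $974. Cost to patient: $2,355. OOP to date $2,355.
Claim 2 ($12,690): deductible met; 25% of $12,690 = $3,172.50. Patient owes $3,172.50 (running OOP $5,527.50).
Claim 3 ($1,176): 25% coinsurance on $1,176 = $294. Patient owes $294 (running OOP $5,821.50).
Claim 4 ($711): 25% coinsurance on $711 = $177.75. Adding that to $5,821.50 gives $5,999.25, past the $5,950 cap; patient pays only $5,950 − $5,821.50 = $128.50.

$128.50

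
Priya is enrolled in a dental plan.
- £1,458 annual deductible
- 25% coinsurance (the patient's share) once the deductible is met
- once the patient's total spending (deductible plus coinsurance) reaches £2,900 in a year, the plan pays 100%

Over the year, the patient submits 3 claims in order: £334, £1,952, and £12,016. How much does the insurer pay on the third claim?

£10,781

Claim 1 — £334: all of it applies to the deductible. Patient owes £334 (running OOP £334). Insurer: £334 − £334 = £0.
Claim 2 — £1,952: deductible takes £1,124, £828 remains; coinsurance £828 × 25% = £207. Patient owes £1,331 (running OOP £1,665). Plan pays £1,952 − £1,331 = £621.
Claim 3 — £12,016: deductible already satisfied, so patient's share is 25% × £12,016 = £3,004. OOP would hit £4,669 > £2,900, so the cap limits the patient to £2,900 − £1,665 = £1,235. Insurer: £12,016 − £1,235 = £10,781.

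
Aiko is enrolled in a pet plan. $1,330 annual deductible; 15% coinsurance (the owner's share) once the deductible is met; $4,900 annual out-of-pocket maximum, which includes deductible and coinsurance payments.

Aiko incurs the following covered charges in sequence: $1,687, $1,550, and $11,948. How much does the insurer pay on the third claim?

Claim 1 ($1,687): deductible takes $1,330, $357 remains; coinsurance $357 × 15% = $53.55. Owner owes $1,383.55 (running OOP $1,383.55). Plan pays $1,687 − $1,383.55 = $303.45.
Claim 2 ($1,550): deductible already satisfied, so owner's share is 15% × $1,550 = $232.50. Owner pays $232.50; OOP now $1,616.05. Plan pays $1,550 − $232.50 = $1,317.50.
Claim 3 ($11,948): deductible already satisfied, so owner's share is 15% × $11,948 = $1,792.20. Owner owes $1,792.20 (running OOP $3,408.25). Plan pays $11,948 − $1,792.20 = $10,155.80.

$10,155.80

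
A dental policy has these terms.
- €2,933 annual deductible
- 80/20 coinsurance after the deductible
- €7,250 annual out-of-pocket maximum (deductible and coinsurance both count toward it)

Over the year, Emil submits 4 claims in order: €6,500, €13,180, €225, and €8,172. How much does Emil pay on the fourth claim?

€922.60

Claim 1 (€6,500): deductible takes €2,933, €3,567 remains; coinsurance €3,567 × 20% = €713.40. Patient owes €3,646.40 (running OOP €3,646.40).
Claim 2 (€13,180): deductible met; 20% of €13,180 = €2,636. Patient pays €2,636; OOP now €6,282.40.
Claim 3 (€225): 20% coinsurance on €225 = €45. Cost to patient: €45. OOP to date €6,327.40.
Claim 4 (€8,172): deductible met; 20% of €8,172 = €1,634.40. That would push OOP to €7,961.80, over the €7,250 cap, so patient pays €7,250 − €6,327.40 = €922.60.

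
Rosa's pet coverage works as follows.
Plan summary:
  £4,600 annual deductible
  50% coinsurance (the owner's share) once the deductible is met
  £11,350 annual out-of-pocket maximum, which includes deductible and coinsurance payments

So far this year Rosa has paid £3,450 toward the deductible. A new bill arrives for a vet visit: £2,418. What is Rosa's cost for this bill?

Deductible still to meet: £4,600 − £3,450 = £1,150.
That leaves £2,418 − £1,150 = £1,268 for coinsurance.
50% of £1,268 = £634 falls to the owner.
So the owner owes £1,150 + £634 = £1,784 before any cap.
Total out-of-pocket so far would be £3,450 + £1,784 = £5,234, below the £11,350 cap — no reduction.

£1,784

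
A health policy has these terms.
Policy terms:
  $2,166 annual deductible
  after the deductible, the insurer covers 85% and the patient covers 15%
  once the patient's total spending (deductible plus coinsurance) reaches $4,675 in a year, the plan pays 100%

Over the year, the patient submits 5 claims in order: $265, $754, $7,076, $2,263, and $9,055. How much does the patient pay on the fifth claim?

Claim 1 ($265): entire amount goes to the deductible. Patient owes $265 (running OOP $265).
Claim 2 ($754): all of it applies to the deductible. Patient pays $754; OOP now $1,019.
Claim 3 ($7,076): $1,147 finishes the deductible; $5,929 goes to coinsurance; patient's 15% is $889.35. Patient owes $2,036.35 (running OOP $3,055.35).
Claim 4 ($2,263): 15% coinsurance on $2,263 = $339.45. Cost to patient: $339.45. OOP to date $3,394.80.
Claim 5 ($9,055): 15% coinsurance on $9,055 = $1,358.25. OOP would hit $4,753.05 > $4,675, so the cap limits the patient to $4,675 − $3,394.80 = $1,280.20.

$1,280.20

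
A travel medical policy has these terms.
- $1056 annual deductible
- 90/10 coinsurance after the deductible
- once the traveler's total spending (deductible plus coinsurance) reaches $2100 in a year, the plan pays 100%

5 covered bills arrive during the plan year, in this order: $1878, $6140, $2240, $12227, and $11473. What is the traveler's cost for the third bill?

$224

Claim 1 — $1878: $1056 finishes the deductible; $822 goes to coinsurance; traveler's 10% is $82.20. Traveler pays $1138.20; OOP now $1138.20.
Claim 2 — $6140: 10% coinsurance on $6140 = $614. Traveler pays $614; OOP now $1752.20.
Claim 3 — $2240: deductible met; 10% of $2240 = $224. Traveler pays $224; OOP now $1976.20.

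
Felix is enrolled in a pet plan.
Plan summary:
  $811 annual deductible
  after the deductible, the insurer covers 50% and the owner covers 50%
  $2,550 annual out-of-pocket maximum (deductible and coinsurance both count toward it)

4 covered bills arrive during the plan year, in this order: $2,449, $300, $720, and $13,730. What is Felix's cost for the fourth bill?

#1 ($2,449): deductible takes $811, $1,638 remains; 50% of $1,638 = $819. Owner owes $1,630 (running OOP $1,630).
#2 ($300): 50% coinsurance on $300 = $150. Cost to owner: $150. OOP to date $1,780.
#3 ($720): deductible met; 50% of $720 = $360. Cost to owner: $360. OOP to date $2,140.
#4 ($13,730): 50% coinsurance on $13,730 = $6,865. That would push OOP to $9,005, over the $2,550 cap, so owner pays $2,550 − $2,140 = $410.

$410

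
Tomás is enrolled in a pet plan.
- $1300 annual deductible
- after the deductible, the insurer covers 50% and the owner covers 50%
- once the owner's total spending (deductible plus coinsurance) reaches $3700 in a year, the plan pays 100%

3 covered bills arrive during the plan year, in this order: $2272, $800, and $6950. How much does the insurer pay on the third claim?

$5436

Claim 1 — $2272: $1300 to deductible, leaving $972; 50% of $972 = $486. Owner owes $1786 (running OOP $1786). Insurer: $2272 − $1786 = $486.
Claim 2 — $800: deductible already satisfied, so owner's share is 50% × $800 = $400. Owner pays $400; OOP now $2186. Plan pays $800 − $400 = $400.
Claim 3 — $6950: deductible already satisfied, so owner's share is 50% × $6950 = $3475. Adding that to $2186 gives $5661, past the $3700 cap; owner pays only $3700 − $2186 = $1514. Insurer: $6950 − $1514 = $5436.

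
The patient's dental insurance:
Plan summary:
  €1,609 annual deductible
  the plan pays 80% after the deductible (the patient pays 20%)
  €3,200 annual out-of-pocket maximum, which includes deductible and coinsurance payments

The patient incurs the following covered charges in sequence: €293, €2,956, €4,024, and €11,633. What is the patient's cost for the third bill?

Claim 1 — €293: fully absorbed by the deductible. Patient pays €293; OOP now €293.
Claim 2 — €2,956: €1,316 finishes the deductible; €1,640 goes to coinsurance; patient's 20% is €328. Cost to patient: €1,644. OOP to date €1,937.
Claim 3 — €4,024: 20% coinsurance on €4,024 = €804.80. Cost to patient: €804.80. OOP to date €2,741.80.

€804.80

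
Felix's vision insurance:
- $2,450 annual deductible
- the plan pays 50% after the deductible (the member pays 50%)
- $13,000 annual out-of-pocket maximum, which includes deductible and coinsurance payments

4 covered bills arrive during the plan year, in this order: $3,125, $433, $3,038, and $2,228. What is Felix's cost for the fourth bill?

Claim 1 — $3,125: deductible takes $2,450, $675 remains; member's 50% is $337.50. Cost to member: $2,787.50. OOP to date $2,787.50.
Claim 2 — $433: deductible met; 50% of $433 = $216.50. Member pays $216.50; OOP now $3,004.
Claim 3 — $3,038: 50% coinsurance on $3,038 = $1,519. Cost to member: $1,519. OOP to date $4,523.
Claim 4 — $2,228: deductible met; 50% of $2,228 = $1,114. Cost to member: $1,114. OOP to date $5,637.

$1,114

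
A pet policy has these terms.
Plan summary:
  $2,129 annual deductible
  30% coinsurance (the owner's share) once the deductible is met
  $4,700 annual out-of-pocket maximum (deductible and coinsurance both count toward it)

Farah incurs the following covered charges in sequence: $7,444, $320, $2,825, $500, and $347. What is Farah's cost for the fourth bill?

$33

#1 ($7,444): $2,129 to deductible, leaving $5,315; 30% of $5,315 = $1,594.50. Owner pays $3,723.50; OOP now $3,723.50.
#2 ($320): deductible met; 30% of $320 = $96. Owner pays $96; OOP now $3,819.50.
#3 ($2,825): deductible already satisfied, so owner's share is 30% × $2,825 = $847.50. Owner owes $847.50 (running OOP $4,667).
#4 ($500): deductible already satisfied, so owner's share is 30% × $500 = $150. Adding that to $4,667 gives $4,817, past the $4,700 cap; owner pays only $4,700 − $4,667 = $33.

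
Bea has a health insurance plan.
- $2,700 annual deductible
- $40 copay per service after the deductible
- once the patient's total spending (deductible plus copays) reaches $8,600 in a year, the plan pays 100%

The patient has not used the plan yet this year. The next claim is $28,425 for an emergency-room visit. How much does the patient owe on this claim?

Deductible not yet touched, so the first $2,700 of the bill goes to the deductible.
After the $2,700 deductible portion, $28,425 − $2,700 = $25,725 is subject to the copay.
Copay on this service: $40.
That puts the patient's cost at $2,700 + $40 = $2,740 before any cap.
Year-to-date out-of-pocket becomes $0 + $2,740 = $2,740, still under the $8,600 maximum, so no cap applies.

$2,740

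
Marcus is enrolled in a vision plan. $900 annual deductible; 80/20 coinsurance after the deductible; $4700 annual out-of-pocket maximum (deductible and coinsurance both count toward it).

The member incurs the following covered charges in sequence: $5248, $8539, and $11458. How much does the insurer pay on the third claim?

$10235.40

Claim 1 — $5248: $900 to deductible, leaving $4348; 20% of $4348 = $869.60. Cost to member: $1769.60. OOP to date $1769.60. Insurer: $5248 − $1769.60 = $3478.40.
Claim 2 — $8539: deductible met; 20% of $8539 = $1707.80. Cost to member: $1707.80. OOP to date $3477.40. Plan pays $8539 − $1707.80 = $6831.20.
Claim 3 — $11458: deductible met; 20% of $11458 = $2291.60. That would push OOP to $5769, over the $4700 cap, so member pays $4700 − $3477.40 = $1222.60. Insurer: $11458 − $1222.60 = $10235.40.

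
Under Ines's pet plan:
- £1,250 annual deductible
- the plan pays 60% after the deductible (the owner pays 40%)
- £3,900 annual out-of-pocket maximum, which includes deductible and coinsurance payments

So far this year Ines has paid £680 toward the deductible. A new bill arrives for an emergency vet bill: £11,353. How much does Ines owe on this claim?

£3,220

£680 of the £1,250 deductible is already met, leaving £570.
The remaining £10,783 (= £11,353 − £570) moves to coinsurance.
40% of £10,783 = £4,313.20 falls to the owner.
Owner responsibility before any cap: £570 + £4,313.20 = £4,883.20.
That would bring total out-of-pocket to £5,563.20, past the £3,900 cap. The owner is capped at £3,900 − £680 = £3,220 on this claim.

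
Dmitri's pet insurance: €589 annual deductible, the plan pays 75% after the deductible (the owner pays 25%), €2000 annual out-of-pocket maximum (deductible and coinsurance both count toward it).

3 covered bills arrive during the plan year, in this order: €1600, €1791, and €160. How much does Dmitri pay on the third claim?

€40

Claim 1 (€1600): €589 finishes the deductible; €1011 goes to coinsurance; coinsurance €1011 × 25% = €252.75. Cost to owner: €841.75. OOP to date €841.75.
Claim 2 (€1791): deductible met; 25% of €1791 = €447.75. Owner owes €447.75 (running OOP €1289.50).
Claim 3 (€160): 25% coinsurance on €160 = €40. Cost to owner: €40. OOP to date €1329.50.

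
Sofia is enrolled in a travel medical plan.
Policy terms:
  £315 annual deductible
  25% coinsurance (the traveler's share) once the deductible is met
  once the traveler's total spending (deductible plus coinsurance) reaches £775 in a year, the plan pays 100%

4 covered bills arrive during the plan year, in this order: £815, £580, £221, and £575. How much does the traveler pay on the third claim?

#1 (£815): £315 to deductible, leaving £500; 25% of £500 = £125. Traveler pays £440; OOP now £440.
#2 (£580): deductible met; 25% of £580 = £145. Traveler owes £145 (running OOP £585).
#3 (£221): 25% coinsurance on £221 = £55.25. Traveler pays £55.25; OOP now £640.25.

£55.25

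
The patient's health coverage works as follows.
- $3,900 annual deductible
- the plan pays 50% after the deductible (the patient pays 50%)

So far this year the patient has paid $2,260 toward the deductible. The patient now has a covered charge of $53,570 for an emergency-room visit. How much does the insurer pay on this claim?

Deductible still to meet: $3,900 − $2,260 = $1,640.
After the $1,640 deductible portion, $53,570 − $1,640 = $51,930 is subject to coinsurance.
Patient's 50% share of $51,930 is $25,965.
Patient responsibility: $1,640 + $25,965 = $27,605.
The insurer covers the remainder: $53,570 − $27,605 = $25,965.

$25,965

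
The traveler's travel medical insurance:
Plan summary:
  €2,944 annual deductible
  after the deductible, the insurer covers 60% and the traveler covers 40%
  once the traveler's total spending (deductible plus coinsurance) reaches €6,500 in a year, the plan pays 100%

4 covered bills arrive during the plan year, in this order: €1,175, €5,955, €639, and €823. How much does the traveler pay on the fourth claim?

€329.20

Bill 1, €1,175: all of it applies to the deductible. Traveler owes €1,175 (running OOP €1,175).
Bill 2, €5,955: deductible takes €1,769, €4,186 remains; coinsurance €4,186 × 40% = €1,674.40. Traveler pays €3,443.40; OOP now €4,618.40.
Bill 3, €639: deductible already satisfied, so traveler's share is 40% × €639 = €255.60. Cost to traveler: €255.60. OOP to date €4,874.
Bill 4, €823: deductible already satisfied, so traveler's share is 40% × €823 = €329.20. Traveler owes €329.20 (running OOP €5,203.20).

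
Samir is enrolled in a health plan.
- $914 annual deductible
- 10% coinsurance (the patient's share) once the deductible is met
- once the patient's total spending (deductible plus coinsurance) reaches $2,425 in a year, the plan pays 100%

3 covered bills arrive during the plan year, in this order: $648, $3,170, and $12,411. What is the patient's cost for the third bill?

$1,220.60

Bill 1, $648: entire amount goes to the deductible. Patient owes $648 (running OOP $648).
Bill 2, $3,170: $266 to deductible, leaving $2,904; 10% of $2,904 = $290.40. Cost to patient: $556.40. OOP to date $1,204.40.
Bill 3, $12,411: deductible met; 10% of $12,411 = $1,241.10. That would push OOP to $2,445.50, over the $2,425 cap, so patient pays $2,425 − $1,204.40 = $1,220.60.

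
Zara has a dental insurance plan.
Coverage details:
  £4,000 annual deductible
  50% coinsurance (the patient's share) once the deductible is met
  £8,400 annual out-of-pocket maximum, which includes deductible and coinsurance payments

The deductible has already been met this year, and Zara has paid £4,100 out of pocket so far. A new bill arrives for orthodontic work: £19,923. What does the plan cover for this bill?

£15,623

The deductible is already satisfied, so the full bill goes to coinsurance.
50% of £19,923 = £9,961.50 falls to the patient.
That would bring total out-of-pocket to £14,061.50, past the £8,400 cap. The patient is capped at £8,400 − £4,100 = £4,300 on this claim.
The plan picks up £19,923 − £4,300 = £15,623.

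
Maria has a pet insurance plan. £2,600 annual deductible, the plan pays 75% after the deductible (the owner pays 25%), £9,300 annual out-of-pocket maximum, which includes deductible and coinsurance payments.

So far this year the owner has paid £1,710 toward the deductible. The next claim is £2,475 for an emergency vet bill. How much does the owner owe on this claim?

£1,710 of the £2,600 deductible is already met, leaving £890.
After the £890 deductible portion, £2,475 − £890 = £1,585 is subject to coinsurance.
25% of £1,585 = £396.25 falls to the owner.
So the owner owes £890 + £396.25 = £1,286.25 before any cap.
Total out-of-pocket so far would be £1,710 + £1,286.25 = £2,996.25, below the £9,300 cap — no reduction.

£1,286.25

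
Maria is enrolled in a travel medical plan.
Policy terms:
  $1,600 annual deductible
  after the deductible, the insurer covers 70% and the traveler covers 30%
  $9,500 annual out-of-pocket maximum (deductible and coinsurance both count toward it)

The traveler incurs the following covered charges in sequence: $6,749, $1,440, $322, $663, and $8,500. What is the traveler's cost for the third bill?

Claim 1 — $6,749: $1,600 finishes the deductible; $5,149 goes to coinsurance; 30% of $5,149 = $1,544.70. Traveler pays $3,144.70; OOP now $3,144.70.
Claim 2 — $1,440: deductible met; 30% of $1,440 = $432. Traveler pays $432; OOP now $3,576.70.
Claim 3 — $322: deductible met; 30% of $322 = $96.60. Cost to traveler: $96.60. OOP to date $3,673.30.

$96.60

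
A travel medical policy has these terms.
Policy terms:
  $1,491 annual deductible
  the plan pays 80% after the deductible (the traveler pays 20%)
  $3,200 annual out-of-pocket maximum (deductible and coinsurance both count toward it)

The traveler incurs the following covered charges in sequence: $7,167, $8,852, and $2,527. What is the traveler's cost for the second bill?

#1 ($7,167): $1,491 finishes the deductible; $5,676 goes to coinsurance; 20% of $5,676 = $1,135.20. Traveler pays $2,626.20; OOP now $2,626.20.
#2 ($8,852): deductible met; 20% of $8,852 = $1,770.40. That would push OOP to $4,396.60, over the $3,200 cap, so traveler pays $3,200 − $2,626.20 = $573.80.

$573.80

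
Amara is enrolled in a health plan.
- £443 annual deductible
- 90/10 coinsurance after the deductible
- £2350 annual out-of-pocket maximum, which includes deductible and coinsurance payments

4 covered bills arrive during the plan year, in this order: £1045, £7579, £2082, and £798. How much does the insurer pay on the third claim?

Claim 1 (£1045): £443 finishes the deductible; £602 goes to coinsurance; patient's 10% is £60.20. Patient owes £503.20 (running OOP £503.20). Insurer: £1045 − £503.20 = £541.80.
Claim 2 (£7579): deductible met; 10% of £7579 = £757.90. Cost to patient: £757.90. OOP to date £1261.10. Plan pays £7579 − £757.90 = £6821.10.
Claim 3 (£2082): deductible already satisfied, so patient's share is 10% × £2082 = £208.20. Patient owes £208.20 (running OOP £1469.30). Plan pays £2082 − £208.20 = £1873.80.

£1873.80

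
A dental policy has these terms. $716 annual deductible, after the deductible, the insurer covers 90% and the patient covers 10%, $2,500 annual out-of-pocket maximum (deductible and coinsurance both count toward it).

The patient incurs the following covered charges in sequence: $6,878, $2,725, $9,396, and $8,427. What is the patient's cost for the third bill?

$895.30

Claim 1 — $6,878: $716 finishes the deductible; $6,162 goes to coinsurance; patient's 10% is $616.20. Patient owes $1,332.20 (running OOP $1,332.20).
Claim 2 — $2,725: deductible already satisfied, so patient's share is 10% × $2,725 = $272.50. Patient owes $272.50 (running OOP $1,604.70).
Claim 3 — $9,396: deductible already satisfied, so patient's share is 10% × $9,396 = $939.60. Adding that to $1,604.70 gives $2,544.30, past the $2,500 cap; patient pays only $2,500 − $1,604.70 = $895.30.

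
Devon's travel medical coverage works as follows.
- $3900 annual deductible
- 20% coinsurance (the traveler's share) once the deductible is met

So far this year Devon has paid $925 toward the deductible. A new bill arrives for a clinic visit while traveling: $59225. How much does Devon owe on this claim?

$14225

Deductible still to meet: $3900 − $925 = $2975.
After the $2975 deductible portion, $59225 − $2975 = $56250 is subject to coinsurance.
Traveler's 20% share of $56250 is $11250.
Traveler responsibility: $2975 + $11250 = $14225.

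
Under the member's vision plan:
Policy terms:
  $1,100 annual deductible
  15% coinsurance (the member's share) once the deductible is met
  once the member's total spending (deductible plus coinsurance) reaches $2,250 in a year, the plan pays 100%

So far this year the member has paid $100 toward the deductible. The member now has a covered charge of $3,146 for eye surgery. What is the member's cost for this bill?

Remaining deductible: $1,100 − $100 = $1,000.
The remaining $2,146 (= $3,146 − $1,000) moves to coinsurance.
Coinsurance: $2,146 × 15% = $321.90.
That puts the member's cost at $1,000 + $321.90 = $1,321.90 before any cap.
Cumulative spending $100 + $1,321.90 = $1,421.90 stays under the $2,250 maximum.

$1,321.90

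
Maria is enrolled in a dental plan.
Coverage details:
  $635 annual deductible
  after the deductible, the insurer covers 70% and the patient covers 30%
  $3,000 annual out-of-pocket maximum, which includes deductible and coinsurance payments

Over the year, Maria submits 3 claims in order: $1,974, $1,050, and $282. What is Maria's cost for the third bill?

#1 ($1,974): $635 to deductible, leaving $1,339; 30% of $1,339 = $401.70. Patient owes $1,036.70 (running OOP $1,036.70).
#2 ($1,050): 30% coinsurance on $1,050 = $315. Patient pays $315; OOP now $1,351.70.
#3 ($282): deductible met; 30% of $282 = $84.60. Patient pays $84.60; OOP now $1,436.30.

$84.60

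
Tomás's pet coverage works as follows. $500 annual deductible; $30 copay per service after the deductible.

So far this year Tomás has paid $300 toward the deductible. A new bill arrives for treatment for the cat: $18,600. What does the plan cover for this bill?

$18,370

Remaining deductible: $500 − $300 = $200.
That leaves $18,600 − $200 = $18,400 for the copay.
Copay on this service: $30.
Owner responsibility: $200 + $30 = $230.
The plan picks up $18,600 − $230 = $18,370.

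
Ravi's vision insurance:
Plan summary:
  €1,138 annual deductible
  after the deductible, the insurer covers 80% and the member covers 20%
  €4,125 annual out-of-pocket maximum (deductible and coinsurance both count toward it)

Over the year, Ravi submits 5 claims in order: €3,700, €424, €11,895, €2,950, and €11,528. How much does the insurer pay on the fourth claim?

€2,939.20

Claim 1 — €3,700: €1,138 to deductible, leaving €2,562; coinsurance €2,562 × 20% = €512.40. Member pays €1,650.40; OOP now €1,650.40. Insurer: €3,700 − €1,650.40 = €2,049.60.
Claim 2 — €424: 20% coinsurance on €424 = €84.80. Member owes €84.80 (running OOP €1,735.20). Insurer: €424 − €84.80 = €339.20.
Claim 3 — €11,895: 20% coinsurance on €11,895 = €2,379. Cost to member: €2,379. OOP to date €4,114.20. Insurer: €11,895 − €2,379 = €9,516.
Claim 4 — €2,950: deductible met; 20% of €2,950 = €590. Adding that to €4,114.20 gives €4,704.20, past the €4,125 cap; member pays only €4,125 − €4,114.20 = €10.80. Plan pays €2,950 − €10.80 = €2,939.20.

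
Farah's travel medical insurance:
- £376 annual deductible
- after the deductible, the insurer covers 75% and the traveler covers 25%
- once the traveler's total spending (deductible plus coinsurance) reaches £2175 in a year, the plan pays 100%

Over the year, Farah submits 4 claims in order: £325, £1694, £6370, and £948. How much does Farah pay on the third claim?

£1388.25

Claim 1 (£325): all of it applies to the deductible. Traveler pays £325; OOP now £325.
Claim 2 (£1694): £51 finishes the deductible; £1643 goes to coinsurance; coinsurance £1643 × 25% = £410.75. Traveler owes £461.75 (running OOP £786.75).
Claim 3 (£6370): deductible already satisfied, so traveler's share is 25% × £6370 = £1592.50. Adding that to £786.75 gives £2379.25, past the £2175 cap; traveler pays only £2175 − £786.75 = £1388.25.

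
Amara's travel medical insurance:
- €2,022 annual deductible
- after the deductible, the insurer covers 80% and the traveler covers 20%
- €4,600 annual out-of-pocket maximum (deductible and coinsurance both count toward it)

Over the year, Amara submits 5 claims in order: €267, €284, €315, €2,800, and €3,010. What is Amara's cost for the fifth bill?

Bill 1, €267: fully absorbed by the deductible. Cost to traveler: €267. OOP to date €267.
Bill 2, €284: entire amount goes to the deductible. Traveler owes €284 (running OOP €551).
Bill 3, €315: all of it applies to the deductible. Traveler pays €315; OOP now €866.
Bill 4, €2,800: deductible takes €1,156, €1,644 remains; coinsurance €1,644 × 20% = €328.80. Traveler pays €1,484.80; OOP now €2,350.80.
Bill 5, €3,010: deductible already satisfied, so traveler's share is 20% × €3,010 = €602. Traveler pays €602; OOP now €2,952.80.

€602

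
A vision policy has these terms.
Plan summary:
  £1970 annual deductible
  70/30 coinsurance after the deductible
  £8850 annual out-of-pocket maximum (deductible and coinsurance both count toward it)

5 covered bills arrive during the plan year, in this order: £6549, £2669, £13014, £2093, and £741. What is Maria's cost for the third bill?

Claim 1 — £6549: £1970 to deductible, leaving £4579; 30% of £4579 = £1373.70. Member pays £3343.70; OOP now £3343.70.
Claim 2 — £2669: 30% coinsurance on £2669 = £800.70. Member pays £800.70; OOP now £4144.40.
Claim 3 — £13014: deductible already satisfied, so member's share is 30% × £13014 = £3904.20. Member owes £3904.20 (running OOP £8048.60).

£3904.20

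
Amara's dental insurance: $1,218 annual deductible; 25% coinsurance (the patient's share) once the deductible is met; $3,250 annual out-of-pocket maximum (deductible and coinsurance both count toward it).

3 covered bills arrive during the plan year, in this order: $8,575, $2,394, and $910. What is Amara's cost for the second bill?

Claim 1 ($8,575): $1,218 to deductible, leaving $7,357; 25% of $7,357 = $1,839.25. Cost to patient: $3,057.25. OOP to date $3,057.25.
Claim 2 ($2,394): deductible met; 25% of $2,394 = $598.50. Adding that to $3,057.25 gives $3,655.75, past the $3,250 cap; patient pays only $3,250 − $3,057.25 = $192.75.

$192.75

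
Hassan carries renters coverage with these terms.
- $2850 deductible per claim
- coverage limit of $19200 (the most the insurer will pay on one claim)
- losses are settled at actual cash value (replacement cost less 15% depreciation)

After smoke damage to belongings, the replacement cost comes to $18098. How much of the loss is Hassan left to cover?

Actual cash value after 15% depreciation: $18098 × 85% = $15383.30.
After the deductible, $15383.30 − $2850 = $12533.30 remains.
$12533.30 is within the $19200 limit, so the insurer pays $12533.30.
Tenant's share is the uncovered remainder: $18098 − $12533.30 = $5564.70.

$5564.70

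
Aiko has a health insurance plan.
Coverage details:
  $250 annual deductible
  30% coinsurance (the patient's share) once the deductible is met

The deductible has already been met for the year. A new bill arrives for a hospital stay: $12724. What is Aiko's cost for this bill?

$3817.20

With the deductible met, the entire $12724 is subject to coinsurance.
Coinsurance: $12724 × 30% = $3817.20.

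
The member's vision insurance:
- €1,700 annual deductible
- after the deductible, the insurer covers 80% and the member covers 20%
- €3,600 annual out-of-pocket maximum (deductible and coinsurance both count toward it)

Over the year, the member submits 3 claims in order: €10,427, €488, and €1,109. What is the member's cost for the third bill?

Bill 1, €10,427: €1,700 finishes the deductible; €8,727 goes to coinsurance; coinsurance €8,727 × 20% = €1,745.40. Member owes €3,445.40 (running OOP €3,445.40).
Bill 2, €488: deductible already satisfied, so member's share is 20% × €488 = €97.60. Member pays €97.60; OOP now €3,543.
Bill 3, €1,109: 20% coinsurance on €1,109 = €221.80. That would push OOP to €3,764.80, over the €3,600 cap, so member pays €3,600 − €3,543 = €57.

€57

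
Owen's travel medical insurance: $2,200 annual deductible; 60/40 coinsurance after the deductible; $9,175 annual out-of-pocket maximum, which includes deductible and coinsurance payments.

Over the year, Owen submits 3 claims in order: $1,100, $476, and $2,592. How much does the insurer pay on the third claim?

$1,180.80

Bill 1, $1,100: all of it applies to the deductible. Traveler owes $1,100 (running OOP $1,100). Plan pays $1,100 − $1,100 = $0.
Bill 2, $476: fully absorbed by the deductible. Traveler pays $476; OOP now $1,576. Insurer: $476 − $476 = $0.
Bill 3, $2,592: deductible takes $624, $1,968 remains; traveler's 40% is $787.20. Traveler owes $1,411.20 (running OOP $2,987.20). Plan pays $2,592 − $1,411.20 = $1,180.80.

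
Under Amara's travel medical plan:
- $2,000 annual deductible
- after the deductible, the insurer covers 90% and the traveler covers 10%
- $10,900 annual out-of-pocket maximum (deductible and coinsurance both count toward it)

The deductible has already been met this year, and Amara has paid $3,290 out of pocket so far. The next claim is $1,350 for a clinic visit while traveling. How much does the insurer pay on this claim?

$1,215

With the deductible met, the entire $1,350 is subject to coinsurance.
Coinsurance: $1,350 × 10% = $135.
Cumulative spending $3,290 + $135 = $3,425 stays under the $10,900 maximum.
Insurer pays the balance: $1,350 − $135 = $1,215.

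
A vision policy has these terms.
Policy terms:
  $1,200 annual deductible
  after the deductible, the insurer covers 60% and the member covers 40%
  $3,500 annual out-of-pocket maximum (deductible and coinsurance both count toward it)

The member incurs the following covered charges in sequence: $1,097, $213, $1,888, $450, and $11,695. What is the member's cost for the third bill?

Claim 1 ($1,097): all of it applies to the deductible. Cost to member: $1,097. OOP to date $1,097.
Claim 2 ($213): $103 finishes the deductible; $110 goes to coinsurance; member's 40% is $44. Cost to member: $147. OOP to date $1,244.
Claim 3 ($1,888): 40% coinsurance on $1,888 = $755.20. Member pays $755.20; OOP now $1,999.20.

$755.20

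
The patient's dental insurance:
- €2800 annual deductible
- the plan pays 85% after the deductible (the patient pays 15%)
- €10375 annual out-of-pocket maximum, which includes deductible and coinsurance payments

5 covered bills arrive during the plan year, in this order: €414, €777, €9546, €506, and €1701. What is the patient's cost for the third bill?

Claim 1 (€414): fully absorbed by the deductible. Patient pays €414; OOP now €414.
Claim 2 (€777): all of it applies to the deductible. Patient pays €777; OOP now €1191.
Claim 3 (€9546): deductible takes €1609, €7937 remains; patient's 15% is €1190.55. Patient owes €2799.55 (running OOP €3990.55).

€2799.55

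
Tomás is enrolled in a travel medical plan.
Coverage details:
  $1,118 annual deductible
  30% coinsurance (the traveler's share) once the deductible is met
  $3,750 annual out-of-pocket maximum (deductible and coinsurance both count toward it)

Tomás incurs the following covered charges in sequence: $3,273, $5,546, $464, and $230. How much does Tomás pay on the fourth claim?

$69

Bill 1, $3,273: $1,118 to deductible, leaving $2,155; traveler's 30% is $646.50. Traveler pays $1,764.50; OOP now $1,764.50.
Bill 2, $5,546: deductible met; 30% of $5,546 = $1,663.80. Cost to traveler: $1,663.80. OOP to date $3,428.30.
Bill 3, $464: deductible already satisfied, so traveler's share is 30% × $464 = $139.20. Traveler owes $139.20 (running OOP $3,567.50).
Bill 4, $230: 30% coinsurance on $230 = $69. Traveler owes $69 (running OOP $3,636.50).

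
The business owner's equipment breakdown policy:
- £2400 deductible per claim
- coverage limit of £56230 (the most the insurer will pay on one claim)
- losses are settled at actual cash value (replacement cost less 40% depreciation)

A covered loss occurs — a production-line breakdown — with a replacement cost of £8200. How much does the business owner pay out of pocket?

£5680

At 40% depreciation, ACV = £8200 − £3280 = £4920.
Subtract the deductible: £4920 − £2400 = £2520.
That's under the £56230 cap, so the insurer reimburses the full £2520.
Business owner's share is the uncovered remainder: £8200 − £2520 = £5680.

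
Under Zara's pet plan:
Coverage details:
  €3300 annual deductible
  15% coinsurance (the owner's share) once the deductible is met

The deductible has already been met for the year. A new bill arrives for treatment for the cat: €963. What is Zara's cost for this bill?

With the deductible met, the entire €963 is subject to coinsurance.
Coinsurance: €963 × 15% = €144.45.

€144.45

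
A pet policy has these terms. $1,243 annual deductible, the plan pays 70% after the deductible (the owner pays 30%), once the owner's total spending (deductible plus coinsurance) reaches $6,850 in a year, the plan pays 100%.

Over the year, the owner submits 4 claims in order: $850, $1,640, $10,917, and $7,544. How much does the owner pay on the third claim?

#1 ($850): fully absorbed by the deductible. Owner owes $850 (running OOP $850).
#2 ($1,640): deductible takes $393, $1,247 remains; owner's 30% is $374.10. Owner pays $767.10; OOP now $1,617.10.
#3 ($10,917): deductible already satisfied, so owner's share is 30% × $10,917 = $3,275.10. Cost to owner: $3,275.10. OOP to date $4,892.20.

$3,275.10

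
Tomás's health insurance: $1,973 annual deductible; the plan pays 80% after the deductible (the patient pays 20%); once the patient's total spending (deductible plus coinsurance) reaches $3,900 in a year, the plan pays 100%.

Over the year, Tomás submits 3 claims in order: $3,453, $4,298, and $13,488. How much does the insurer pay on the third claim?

Claim 1 — $3,453: deductible takes $1,973, $1,480 remains; patient's 20% is $296. Patient owes $2,269 (running OOP $2,269). Plan pays $3,453 − $2,269 = $1,184.
Claim 2 — $4,298: 20% coinsurance on $4,298 = $859.60. Patient pays $859.60; OOP now $3,128.60. Plan pays $4,298 − $859.60 = $3,438.40.
Claim 3 — $13,488: deductible met; 20% of $13,488 = $2,697.60. Adding that to $3,128.60 gives $5,826.20, past the $3,900 cap; patient pays only $3,900 − $3,128.60 = $771.40. Plan pays $13,488 − $771.40 = $12,716.60.

$12,716.60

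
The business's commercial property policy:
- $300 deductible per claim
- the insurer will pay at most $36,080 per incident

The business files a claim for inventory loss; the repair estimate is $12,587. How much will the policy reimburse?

Less the $300 deductible: $12,587 − $300 = $12,287.
$12,287 ≤ $36,080, so the limit doesn't bind; insurer pays $12,287.

$12,287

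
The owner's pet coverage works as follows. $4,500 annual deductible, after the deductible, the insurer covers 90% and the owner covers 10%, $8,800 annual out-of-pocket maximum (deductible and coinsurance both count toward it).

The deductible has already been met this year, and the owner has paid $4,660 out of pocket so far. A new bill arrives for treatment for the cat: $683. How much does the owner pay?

$68.30

With the deductible met, the entire $683 is subject to coinsurance.
10% of $683 = $68.30 falls to the owner.
Total out-of-pocket so far would be $4,660 + $68.30 = $4,728.30, below the $8,800 cap — no reduction.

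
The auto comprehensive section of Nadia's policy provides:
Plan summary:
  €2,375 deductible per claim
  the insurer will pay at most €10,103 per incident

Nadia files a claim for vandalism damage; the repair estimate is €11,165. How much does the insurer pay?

€8,790

Less the €2,375 deductible: €11,165 − €2,375 = €8,790.
That's under the €10,103 cap, so the insurer reimburses the full €8,790.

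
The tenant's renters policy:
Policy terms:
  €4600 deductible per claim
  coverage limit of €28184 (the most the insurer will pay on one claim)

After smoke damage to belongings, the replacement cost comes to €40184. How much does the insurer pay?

Less the €4600 deductible: €40184 − €4600 = €35584.
€35584 exceeds the €28184 limit, so the insurer pays the limit: €28184.

€28184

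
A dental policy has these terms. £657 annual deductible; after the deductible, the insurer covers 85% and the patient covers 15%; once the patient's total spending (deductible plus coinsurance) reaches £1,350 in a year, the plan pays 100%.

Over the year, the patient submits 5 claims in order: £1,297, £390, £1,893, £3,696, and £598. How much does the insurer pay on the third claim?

£1,609.05

Claim 1 (£1,297): £657 finishes the deductible; £640 goes to coinsurance; patient's 15% is £96. Patient pays £753; OOP now £753. Insurer: £1,297 − £753 = £544.
Claim 2 (£390): deductible already satisfied, so patient's share is 15% × £390 = £58.50. Patient owes £58.50 (running OOP £811.50). Insurer: £390 − £58.50 = £331.50.
Claim 3 (£1,893): deductible already satisfied, so patient's share is 15% × £1,893 = £283.95. Cost to patient: £283.95. OOP to date £1,095.45. Plan pays £1,893 − £283.95 = £1,609.05.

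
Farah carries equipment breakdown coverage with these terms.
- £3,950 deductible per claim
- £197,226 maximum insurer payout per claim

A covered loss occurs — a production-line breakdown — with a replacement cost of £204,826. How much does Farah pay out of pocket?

After the deductible, £204,826 − £3,950 = £200,876 remains.
The £197,226 per-incident cap binds; insurer pays £197,226.
Business owner's share is the uncovered remainder: £204,826 − £197,226 = £7,600.

£7,600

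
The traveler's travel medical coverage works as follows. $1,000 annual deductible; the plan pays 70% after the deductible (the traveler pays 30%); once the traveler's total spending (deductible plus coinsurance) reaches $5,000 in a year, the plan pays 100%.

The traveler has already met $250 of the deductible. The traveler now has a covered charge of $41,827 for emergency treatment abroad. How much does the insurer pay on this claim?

$250 of the $1,000 deductible is already met, leaving $750.
That leaves $41,827 − $750 = $41,077 for coinsurance.
Coinsurance: $41,077 × 30% = $12,323.10.
That puts the traveler's cost at $750 + $12,323.10 = $13,073.10 before any cap.
Year-to-date out-of-pocket would reach $250 + $13,073.10 = $13,323.10, above the $5,000 maximum, so the traveler pays only $5,000 − $250 = $4,750.
Insurer pays the balance: $41,827 − $4,750 = $37,077.

$37,077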